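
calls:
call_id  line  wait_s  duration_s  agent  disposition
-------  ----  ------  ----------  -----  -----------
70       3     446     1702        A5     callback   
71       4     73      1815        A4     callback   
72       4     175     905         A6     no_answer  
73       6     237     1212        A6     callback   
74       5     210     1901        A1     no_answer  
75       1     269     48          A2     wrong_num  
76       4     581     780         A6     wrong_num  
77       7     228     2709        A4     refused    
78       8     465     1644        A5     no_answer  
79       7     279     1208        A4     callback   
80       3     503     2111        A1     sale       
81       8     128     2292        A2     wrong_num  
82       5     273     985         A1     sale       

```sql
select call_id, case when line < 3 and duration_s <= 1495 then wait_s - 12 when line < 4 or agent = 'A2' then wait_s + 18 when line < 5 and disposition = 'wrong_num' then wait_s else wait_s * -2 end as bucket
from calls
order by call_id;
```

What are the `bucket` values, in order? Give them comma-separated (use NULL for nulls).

call_id=70: line < 4 or agent = 'A2' → 464
call_id=71: ELSE → -146
call_id=72: ELSE → -350
call_id=73: ELSE → -474
call_id=74: ELSE → -420
call_id=75: line < 3 and duration_s <= 1495 → 257
call_id=76: line < 5 and disposition = 'wrong_num' → 581
call_id=77: ELSE → -456
call_id=78: ELSE → -930
call_id=79: ELSE → -558
call_id=80: line < 4 or agent = 'A2' → 521
call_id=81: line < 4 or agent = 'A2' → 146
call_id=82: ELSE → -546

464, -146, -350, -474, -420, 257, 581, -456, -930, -558, 521, 146, -546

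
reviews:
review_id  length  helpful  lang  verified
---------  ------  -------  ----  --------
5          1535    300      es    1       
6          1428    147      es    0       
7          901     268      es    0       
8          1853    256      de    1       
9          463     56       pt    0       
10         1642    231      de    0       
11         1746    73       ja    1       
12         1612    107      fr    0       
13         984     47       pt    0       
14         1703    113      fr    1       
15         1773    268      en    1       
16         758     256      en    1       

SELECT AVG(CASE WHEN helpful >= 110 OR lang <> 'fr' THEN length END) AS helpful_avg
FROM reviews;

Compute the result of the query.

review_id=5: ✓ → 1535
review_id=6: ✓ → 1428
review_id=7: ✓ → 901
review_id=8: ✓ → 1853
review_id=9: ✓ → 463
review_id=10: ✓ → 1642
review_id=11: ✓ → 1746
review_id=12: ✗
review_id=13: ✓ → 984
review_id=14: ✓ → 1703
review_id=15: ✓ → 1773
review_id=16: ✓ → 758
helpful_avg = (1535 + 1428 + 901 + 1853 + 463 + 1642 + 1746 + 984 + 1703 + 1773 + 758) / 11 = 1344.1818181818

1344.1818181818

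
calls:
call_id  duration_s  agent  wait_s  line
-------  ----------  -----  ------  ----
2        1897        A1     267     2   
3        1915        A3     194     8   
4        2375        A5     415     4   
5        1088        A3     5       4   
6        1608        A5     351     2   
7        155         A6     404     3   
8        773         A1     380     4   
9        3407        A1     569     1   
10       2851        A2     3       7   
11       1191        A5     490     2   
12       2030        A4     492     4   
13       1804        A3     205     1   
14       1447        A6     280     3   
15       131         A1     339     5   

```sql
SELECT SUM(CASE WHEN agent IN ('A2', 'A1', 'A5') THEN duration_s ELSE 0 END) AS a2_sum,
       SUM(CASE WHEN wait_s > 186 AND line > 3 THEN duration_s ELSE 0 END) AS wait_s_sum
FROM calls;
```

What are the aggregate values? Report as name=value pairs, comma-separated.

[a2_sum: agent IN ('A2', 'A1', 'A5')]
call_id=2: ✓ → 1897
call_id=3: ✗
call_id=4: ✓ → 2375
call_id=5: ✗
call_id=6: ✓ → 1608
call_id=7: ✗
call_id=8: ✓ → 773
call_id=9: ✓ → 3407
call_id=10: ✓ → 2851
call_id=11: ✓ → 1191
call_id=12: ✗
call_id=13: ✗
call_id=14: ✗
call_id=15: ✓ → 131
a2_sum = 1897 + 2375 + 1608 + 773 + 3407 + 2851 + 1191 + 131 = 14233
—
[wait_s_sum: wait_s > 186 AND line > 3]
call_id=2: ✗
call_id=3: ✓ → 1915
call_id=4: ✓ → 2375
call_id=5: ✗
call_id=6: ✗
call_id=7: ✗
call_id=8: ✓ → 773
call_id=9: ✗
call_id=10: ✗
call_id=11: ✗
call_id=12: ✓ → 2030
call_id=13: ✗
call_id=14: ✗
call_id=15: ✓ → 131
wait_s_sum = 1915 + 2375 + 773 + 2030 + 131 = 7224

a2_sum=14233, wait_s_sum=7224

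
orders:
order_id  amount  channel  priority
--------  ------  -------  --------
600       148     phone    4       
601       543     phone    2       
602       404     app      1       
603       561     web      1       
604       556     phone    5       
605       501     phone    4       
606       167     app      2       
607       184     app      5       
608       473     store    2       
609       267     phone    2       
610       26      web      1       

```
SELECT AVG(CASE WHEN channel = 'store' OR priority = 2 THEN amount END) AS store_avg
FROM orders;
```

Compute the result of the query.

order_id=600: ✗
order_id=601: ✓ → 543
order_id=602: ✗
order_id=603: ✗
order_id=604: ✗
order_id=605: ✗
order_id=606: ✓ → 167
order_id=607: ✗
order_id=608: ✓ → 473
order_id=609: ✓ → 267
order_id=610: ✗
store_avg = (543 + 167 + 473 + 267) / 4 = 362.5

362.5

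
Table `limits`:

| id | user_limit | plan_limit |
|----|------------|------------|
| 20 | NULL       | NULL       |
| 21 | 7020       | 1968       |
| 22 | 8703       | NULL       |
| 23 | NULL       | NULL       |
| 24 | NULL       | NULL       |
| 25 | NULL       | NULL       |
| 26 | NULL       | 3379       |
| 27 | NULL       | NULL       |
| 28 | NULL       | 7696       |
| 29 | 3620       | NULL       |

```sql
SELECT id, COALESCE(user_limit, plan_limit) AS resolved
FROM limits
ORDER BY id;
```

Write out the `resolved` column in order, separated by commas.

id=20: user_limit=NULL, plan_limit=NULL (all NULL) → NULL
id=21: user_limit=7020 → 7020
id=22: user_limit=8703 → 8703
id=23: user_limit=NULL, plan_limit=NULL (all NULL) → NULL
id=24: user_limit=NULL, plan_limit=NULL (all NULL) → NULL
id=25: user_limit=NULL, plan_limit=NULL (all NULL) → NULL
id=26: user_limit=NULL, plan_limit=3379 → 3379
id=27: user_limit=NULL, plan_limit=NULL (all NULL) → NULL
id=28: user_limit=NULL, plan_limit=7696 → 7696
id=29: user_limit=3620 → 3620

NULL, 7020, 8703, NULL, NULL, NULL, 3379, NULL, 7696, 3620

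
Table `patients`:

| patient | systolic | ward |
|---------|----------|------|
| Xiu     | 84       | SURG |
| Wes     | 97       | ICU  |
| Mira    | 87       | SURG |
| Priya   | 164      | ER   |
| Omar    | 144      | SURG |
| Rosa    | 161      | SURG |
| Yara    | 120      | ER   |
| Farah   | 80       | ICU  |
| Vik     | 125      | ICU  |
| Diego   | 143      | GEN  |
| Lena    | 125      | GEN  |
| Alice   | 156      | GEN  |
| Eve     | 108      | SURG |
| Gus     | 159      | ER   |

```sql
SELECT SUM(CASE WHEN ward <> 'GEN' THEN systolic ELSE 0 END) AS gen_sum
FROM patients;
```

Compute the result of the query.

patient=Xiu: ✓ → 84
patient=Wes: ✓ → 97
patient=Mira: ✓ → 87
patient=Priya: ✓ → 164
patient=Omar: ✓ → 144
patient=Rosa: ✓ → 161
patient=Yara: ✓ → 120
patient=Farah: ✓ → 80
patient=Vik: ✓ → 125
patient=Diego: ✗
patient=Lena: ✗
patient=Alice: ✗
patient=Eve: ✓ → 108
patient=Gus: ✓ → 159
gen_sum = 84 + 97 + 87 + 164 + 144 + 161 + 120 + 80 + 125 + 108 + 159 = 1329

1329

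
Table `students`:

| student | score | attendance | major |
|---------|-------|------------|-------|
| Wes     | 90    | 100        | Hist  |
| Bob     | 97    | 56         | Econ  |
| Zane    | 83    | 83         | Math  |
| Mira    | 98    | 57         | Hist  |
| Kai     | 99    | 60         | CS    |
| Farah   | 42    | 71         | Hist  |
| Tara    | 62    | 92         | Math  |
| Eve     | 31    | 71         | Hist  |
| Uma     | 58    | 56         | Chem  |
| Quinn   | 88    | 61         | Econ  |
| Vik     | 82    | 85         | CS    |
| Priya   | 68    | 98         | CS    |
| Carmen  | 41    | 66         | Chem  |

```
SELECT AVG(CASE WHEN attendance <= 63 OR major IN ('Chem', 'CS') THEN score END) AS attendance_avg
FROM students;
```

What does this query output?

student=Wes: ✗
student=Bob: ✓ → 97
student=Zane: ✗
student=Mira: ✓ → 98
student=Kai: ✓ → 99
student=Farah: ✗
student=Tara: ✗
student=Eve: ✗
student=Uma: ✓ → 58
student=Quinn: ✓ → 88
student=Vik: ✓ → 82
student=Priya: ✓ → 68
student=Carmen: ✓ → 41
attendance_avg = (97 + 98 + 99 + 58 + 88 + 82 + 68 + 41) / 8 = 78.875

78.875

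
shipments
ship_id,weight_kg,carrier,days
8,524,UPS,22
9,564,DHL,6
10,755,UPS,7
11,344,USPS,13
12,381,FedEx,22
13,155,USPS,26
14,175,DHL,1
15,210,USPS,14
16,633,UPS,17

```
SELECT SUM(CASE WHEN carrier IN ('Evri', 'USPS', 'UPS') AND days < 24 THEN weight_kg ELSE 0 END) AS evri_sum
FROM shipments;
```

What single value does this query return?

2466

ship_id=8: ✓ → 524
ship_id=9: ✗
ship_id=10: ✓ → 755
ship_id=11: ✓ → 344
ship_id=12: ✗
ship_id=13: ✗
ship_id=14: ✗
ship_id=15: ✓ → 210
ship_id=16: ✓ → 633
evri_sum = 524 + 755 + 344 + 210 + 633 = 2466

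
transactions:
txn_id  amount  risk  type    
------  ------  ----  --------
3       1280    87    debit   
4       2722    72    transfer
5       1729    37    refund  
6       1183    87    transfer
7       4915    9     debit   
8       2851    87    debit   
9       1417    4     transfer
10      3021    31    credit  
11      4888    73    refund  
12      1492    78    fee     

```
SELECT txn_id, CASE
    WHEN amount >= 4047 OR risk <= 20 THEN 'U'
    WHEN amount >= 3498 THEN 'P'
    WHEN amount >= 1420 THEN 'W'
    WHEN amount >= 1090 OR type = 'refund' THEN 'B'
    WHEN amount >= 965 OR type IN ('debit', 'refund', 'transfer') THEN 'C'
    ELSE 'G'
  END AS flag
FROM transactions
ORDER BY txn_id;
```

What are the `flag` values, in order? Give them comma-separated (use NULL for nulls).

txn_id=3: amount >= 1090 OR type = 'refund' → B
txn_id=4: amount >= 1420 → W
txn_id=5: amount >= 1420 → W
txn_id=6: amount >= 1090 OR type = 'refund' → B
txn_id=7: amount >= 4047 OR risk <= 20 → U
txn_id=8: amount >= 1420 → W
txn_id=9: amount >= 4047 OR risk <= 20 → U
txn_id=10: amount >= 1420 → W
txn_id=11: amount >= 4047 OR risk <= 20 → U
txn_id=12: amount >= 1420 → W

B, W, W, B, U, W, U, W, U, W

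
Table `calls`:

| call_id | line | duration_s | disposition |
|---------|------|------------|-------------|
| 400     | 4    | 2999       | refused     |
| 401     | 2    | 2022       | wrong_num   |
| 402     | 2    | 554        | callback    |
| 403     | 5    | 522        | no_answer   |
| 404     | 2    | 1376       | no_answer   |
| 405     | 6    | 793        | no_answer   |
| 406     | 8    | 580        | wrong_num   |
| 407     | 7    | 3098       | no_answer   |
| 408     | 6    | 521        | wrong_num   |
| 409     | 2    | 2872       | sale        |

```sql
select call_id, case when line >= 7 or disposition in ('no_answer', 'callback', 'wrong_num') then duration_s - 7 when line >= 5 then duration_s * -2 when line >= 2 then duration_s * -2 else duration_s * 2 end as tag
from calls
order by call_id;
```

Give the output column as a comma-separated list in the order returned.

call_id=400: line >= 2 → -5998
call_id=401: line >= 7 or disposition in ('no_answer', 'callback', 'wrong_num') → 2015
call_id=402: line >= 7 or disposition in ('no_answer', 'callback', 'wrong_num') → 547
call_id=403: line >= 7 or disposition in ('no_answer', 'callback', 'wrong_num') → 515
call_id=404: line >= 7 or disposition in ('no_answer', 'callback', 'wrong_num') → 1369
call_id=405: line >= 7 or disposition in ('no_answer', 'callback', 'wrong_num') → 786
call_id=406: line >= 7 or disposition in ('no_answer', 'callback', 'wrong_num') → 573
call_id=407: line >= 7 or disposition in ('no_answer', 'callback', 'wrong_num') → 3091
call_id=408: line >= 7 or disposition in ('no_answer', 'callback', 'wrong_num') → 514
call_id=409: line >= 2 → -5744

-5998, 2015, 547, 515, 1369, 786, 573, 3091, 514, -5744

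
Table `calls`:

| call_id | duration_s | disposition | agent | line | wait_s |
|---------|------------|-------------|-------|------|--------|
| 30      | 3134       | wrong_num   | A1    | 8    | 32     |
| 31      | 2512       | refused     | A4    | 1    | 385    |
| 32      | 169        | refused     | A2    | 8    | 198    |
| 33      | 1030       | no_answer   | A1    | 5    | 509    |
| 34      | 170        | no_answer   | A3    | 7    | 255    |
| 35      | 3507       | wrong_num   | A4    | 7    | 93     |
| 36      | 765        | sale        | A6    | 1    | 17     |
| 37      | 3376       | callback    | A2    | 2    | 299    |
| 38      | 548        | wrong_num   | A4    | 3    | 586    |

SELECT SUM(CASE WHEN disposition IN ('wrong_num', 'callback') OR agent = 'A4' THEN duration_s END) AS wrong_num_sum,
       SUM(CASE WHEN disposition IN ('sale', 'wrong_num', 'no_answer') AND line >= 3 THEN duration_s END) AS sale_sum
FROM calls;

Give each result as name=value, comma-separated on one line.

wrong_num_sum=13077, sale_sum=8389

[wrong_num_sum: disposition IN ('wrong_num', 'callback') OR agent = 'A4']
call_id=30: ✓ → 3134
call_id=31: ✓ → 2512
call_id=32: ✗
call_id=33: ✗
call_id=34: ✗
call_id=35: ✓ → 3507
call_id=36: ✗
call_id=37: ✓ → 3376
call_id=38: ✓ → 548
wrong_num_sum = 3134 + 2512 + 3507 + 3376 + 548 = 13077
—
[sale_sum: disposition IN ('sale', 'wrong_num', 'no_answer') AND line >= 3]
call_id=30: ✓ → 3134
call_id=31: ✗
call_id=32: ✗
call_id=33: ✓ → 1030
call_id=34: ✓ → 170
call_id=35: ✓ → 3507
call_id=36: ✗
call_id=37: ✗
call_id=38: ✓ → 548
sale_sum = 3134 + 1030 + 170 + 3507 + 548 = 8389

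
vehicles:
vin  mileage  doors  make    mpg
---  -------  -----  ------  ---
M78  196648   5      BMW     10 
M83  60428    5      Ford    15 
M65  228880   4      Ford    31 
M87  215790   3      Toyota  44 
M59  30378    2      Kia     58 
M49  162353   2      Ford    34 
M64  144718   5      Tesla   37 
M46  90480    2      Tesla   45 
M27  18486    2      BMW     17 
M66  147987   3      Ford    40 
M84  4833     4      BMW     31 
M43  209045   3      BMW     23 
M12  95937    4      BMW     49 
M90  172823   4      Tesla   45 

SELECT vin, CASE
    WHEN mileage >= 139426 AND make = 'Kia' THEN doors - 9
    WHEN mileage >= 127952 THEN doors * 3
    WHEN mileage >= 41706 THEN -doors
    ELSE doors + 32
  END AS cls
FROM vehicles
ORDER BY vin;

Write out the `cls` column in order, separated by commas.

-4, 34, 9, -2, 6, 34, 15, 12, 9, 15, -5, 36, 9, 12

vin=M12: mileage >= 41706 → -4
vin=M27: ELSE → 34
vin=M43: mileage >= 127952 → 9
vin=M46: mileage >= 41706 → -2
vin=M49: mileage >= 127952 → 6
vin=M59: ELSE → 34
vin=M64: mileage >= 127952 → 15
vin=M65: mileage >= 127952 → 12
vin=M66: mileage >= 127952 → 9
vin=M78: mileage >= 127952 → 15
vin=M83: mileage >= 41706 → -5
vin=M84: ELSE → 36
vin=M87: mileage >= 127952 → 9
vin=M90: mileage >= 127952 → 12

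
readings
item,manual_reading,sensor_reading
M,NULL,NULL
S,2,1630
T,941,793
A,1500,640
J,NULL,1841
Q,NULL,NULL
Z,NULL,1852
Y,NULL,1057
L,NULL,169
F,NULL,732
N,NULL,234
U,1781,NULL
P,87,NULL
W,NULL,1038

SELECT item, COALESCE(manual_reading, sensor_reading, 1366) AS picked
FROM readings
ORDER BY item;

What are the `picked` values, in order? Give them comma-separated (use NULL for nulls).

item=A: manual_reading=1500 → 1500
item=F: manual_reading=NULL, sensor_reading=732 → 732
item=J: manual_reading=NULL, sensor_reading=1841 → 1841
item=L: manual_reading=NULL, sensor_reading=169 → 169
item=M: manual_reading=NULL, sensor_reading=NULL, → literal 1366 → 1366
item=N: manual_reading=NULL, sensor_reading=234 → 234
item=P: manual_reading=87 → 87
item=Q: manual_reading=NULL, sensor_reading=NULL, → literal 1366 → 1366
item=S: manual_reading=2 → 2
item=T: manual_reading=941 → 941
item=U: manual_reading=1781 → 1781
item=W: manual_reading=NULL, sensor_reading=1038 → 1038
item=Y: manual_reading=NULL, sensor_reading=1057 → 1057
item=Z: manual_reading=NULL, sensor_reading=1852 → 1852

1500, 732, 1841, 169, 1366, 234, 87, 1366, 2, 941, 1781, 1038, 1057, 1852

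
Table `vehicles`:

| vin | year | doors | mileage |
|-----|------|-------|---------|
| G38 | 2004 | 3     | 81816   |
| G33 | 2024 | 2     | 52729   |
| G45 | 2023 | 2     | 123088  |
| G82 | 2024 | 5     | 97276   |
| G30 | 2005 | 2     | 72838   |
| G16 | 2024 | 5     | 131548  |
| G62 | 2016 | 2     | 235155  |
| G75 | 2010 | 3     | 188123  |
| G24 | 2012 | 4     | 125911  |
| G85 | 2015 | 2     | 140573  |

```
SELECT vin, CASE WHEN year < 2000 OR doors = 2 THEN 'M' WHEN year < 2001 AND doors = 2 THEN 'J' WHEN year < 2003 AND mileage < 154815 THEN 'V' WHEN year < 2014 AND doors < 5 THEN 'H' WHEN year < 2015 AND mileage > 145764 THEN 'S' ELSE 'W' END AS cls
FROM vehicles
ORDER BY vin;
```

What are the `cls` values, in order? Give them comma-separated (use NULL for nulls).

W, H, M, M, H, M, M, H, W, M

vin=G16: ELSE → W
vin=G24: year < 2014 AND doors < 5 → H
vin=G30: year < 2000 OR doors = 2 → M
vin=G33: year < 2000 OR doors = 2 → M
vin=G38: year < 2014 AND doors < 5 → H
vin=G45: year < 2000 OR doors = 2 → M
vin=G62: year < 2000 OR doors = 2 → M
vin=G75: year < 2014 AND doors < 5 → H
vin=G82: ELSE → W
vin=G85: year < 2000 OR doors = 2 → M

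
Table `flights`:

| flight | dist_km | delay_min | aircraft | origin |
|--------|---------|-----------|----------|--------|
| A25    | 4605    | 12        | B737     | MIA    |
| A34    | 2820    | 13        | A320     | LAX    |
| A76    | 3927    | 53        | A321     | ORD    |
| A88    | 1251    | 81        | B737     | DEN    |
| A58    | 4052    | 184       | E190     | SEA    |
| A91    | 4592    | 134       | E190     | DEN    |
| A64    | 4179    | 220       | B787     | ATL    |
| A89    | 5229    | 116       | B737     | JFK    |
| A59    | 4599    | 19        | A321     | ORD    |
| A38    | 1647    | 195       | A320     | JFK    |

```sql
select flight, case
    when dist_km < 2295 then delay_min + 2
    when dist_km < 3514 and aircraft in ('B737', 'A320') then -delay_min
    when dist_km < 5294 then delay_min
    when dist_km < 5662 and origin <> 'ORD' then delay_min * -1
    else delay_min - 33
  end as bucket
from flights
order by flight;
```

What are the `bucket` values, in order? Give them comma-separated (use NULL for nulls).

flight=A25: dist_km < 5294 → 12
flight=A34: dist_km < 3514 and aircraft in ('B737', 'A320') → -13
flight=A38: dist_km < 2295 → 197
flight=A58: dist_km < 5294 → 184
flight=A59: dist_km < 5294 → 19
flight=A64: dist_km < 5294 → 220
flight=A76: dist_km < 5294 → 53
flight=A88: dist_km < 2295 → 83
flight=A89: dist_km < 5294 → 116
flight=A91: dist_km < 5294 → 134

12, -13, 197, 184, 19, 220, 53, 83, 116, 134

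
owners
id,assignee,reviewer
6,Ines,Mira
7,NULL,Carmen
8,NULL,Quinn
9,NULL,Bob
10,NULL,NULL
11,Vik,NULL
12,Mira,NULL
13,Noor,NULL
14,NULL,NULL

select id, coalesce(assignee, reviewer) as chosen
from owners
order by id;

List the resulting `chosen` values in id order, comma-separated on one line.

id=6: assignee=Ines → Ines
id=7: assignee=NULL, reviewer=Carmen → Carmen
id=8: assignee=NULL, reviewer=Quinn → Quinn
id=9: assignee=NULL, reviewer=Bob → Bob
id=10: assignee=NULL, reviewer=NULL (all NULL) → NULL
id=11: assignee=Vik → Vik
id=12: assignee=Mira → Mira
id=13: assignee=Noor → Noor
id=14: assignee=NULL, reviewer=NULL (all NULL) → NULL

Ines, Carmen, Quinn, Bob, NULL, Vik, Mira, Noor, NULL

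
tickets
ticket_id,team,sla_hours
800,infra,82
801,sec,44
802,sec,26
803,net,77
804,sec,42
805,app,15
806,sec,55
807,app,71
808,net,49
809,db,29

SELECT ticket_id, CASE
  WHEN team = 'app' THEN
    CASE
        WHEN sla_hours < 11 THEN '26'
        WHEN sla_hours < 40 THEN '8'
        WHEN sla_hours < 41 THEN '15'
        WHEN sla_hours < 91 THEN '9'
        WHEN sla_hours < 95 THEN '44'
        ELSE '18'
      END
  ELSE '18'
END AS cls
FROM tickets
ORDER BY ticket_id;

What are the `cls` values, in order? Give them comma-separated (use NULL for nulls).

18, 18, 18, 18, 18, 8, 18, 9, 18, 18

ticket_id=800: team='infra' → outer ELSE → 18
ticket_id=801: team='sec' → outer ELSE → 18
ticket_id=802: team='sec' → outer ELSE → 18
ticket_id=803: team='net' → outer ELSE → 18
ticket_id=804: team='sec' → outer ELSE → 18
ticket_id=805: team='app' → inner[sla_hours < 40] → 8
ticket_id=806: team='sec' → outer ELSE → 18
ticket_id=807: team='app' → inner[sla_hours < 91] → 9
ticket_id=808: team='net' → outer ELSE → 18
ticket_id=809: team='db' → outer ELSE → 18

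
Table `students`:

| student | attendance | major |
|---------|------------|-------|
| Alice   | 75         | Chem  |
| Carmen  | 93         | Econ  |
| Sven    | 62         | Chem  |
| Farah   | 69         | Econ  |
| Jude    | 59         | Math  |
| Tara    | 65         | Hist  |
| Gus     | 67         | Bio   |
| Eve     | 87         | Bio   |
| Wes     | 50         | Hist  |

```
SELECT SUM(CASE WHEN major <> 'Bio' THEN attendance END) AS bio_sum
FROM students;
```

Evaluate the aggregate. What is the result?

473

student=Alice: ✓ → 75
student=Carmen: ✓ → 93
student=Sven: ✓ → 62
student=Farah: ✓ → 69
student=Jude: ✓ → 59
student=Tara: ✓ → 65
student=Gus: ✗
student=Eve: ✗
student=Wes: ✓ → 50
bio_sum = 75 + 93 + 62 + 69 + 59 + 65 + 50 = 473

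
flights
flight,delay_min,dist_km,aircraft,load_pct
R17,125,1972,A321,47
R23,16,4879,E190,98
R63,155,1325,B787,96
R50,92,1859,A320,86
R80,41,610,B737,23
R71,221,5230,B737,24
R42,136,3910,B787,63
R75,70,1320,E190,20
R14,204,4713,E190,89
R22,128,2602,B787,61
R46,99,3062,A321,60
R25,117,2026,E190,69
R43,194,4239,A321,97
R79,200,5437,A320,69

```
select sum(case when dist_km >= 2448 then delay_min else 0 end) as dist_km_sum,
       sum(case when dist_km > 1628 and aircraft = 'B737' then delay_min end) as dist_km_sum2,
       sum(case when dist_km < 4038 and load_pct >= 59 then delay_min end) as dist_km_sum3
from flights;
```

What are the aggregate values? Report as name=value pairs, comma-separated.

dist_km_sum=1198, dist_km_sum2=221, dist_km_sum3=727

[dist_km_sum: dist_km >= 2448]
flight=R17: ✗
flight=R23: ✓ → 16
flight=R63: ✗
flight=R50: ✗
flight=R80: ✗
flight=R71: ✓ → 221
flight=R42: ✓ → 136
flight=R75: ✗
flight=R14: ✓ → 204
flight=R22: ✓ → 128
flight=R46: ✓ → 99
flight=R25: ✗
flight=R43: ✓ → 194
flight=R79: ✓ → 200
dist_km_sum = 16 + 221 + 136 + 204 + 128 + 99 + 194 + 200 = 1198
—
[dist_km_sum2: dist_km > 1628 and aircraft = 'B737']
flight=R17: ✗
flight=R23: ✗
flight=R63: ✗
flight=R50: ✗
flight=R80: ✗
flight=R71: ✓ → 221
flight=R42: ✗
flight=R75: ✗
flight=R14: ✗
flight=R22: ✗
flight=R46: ✗
flight=R25: ✗
flight=R43: ✗
flight=R79: ✗
dist_km_sum2 = 221
—
[dist_km_sum3: dist_km < 4038 and load_pct >= 59]
flight=R17: ✗
flight=R23: ✗
flight=R63: ✓ → 155
flight=R50: ✓ → 92
flight=R80: ✗
flight=R71: ✗
flight=R42: ✓ → 136
flight=R75: ✗
flight=R14: ✗
flight=R22: ✓ → 128
flight=R46: ✓ → 99
flight=R25: ✓ → 117
flight=R43: ✗
flight=R79: ✗
dist_km_sum3 = 155 + 92 + 136 + 128 + 99 + 117 = 727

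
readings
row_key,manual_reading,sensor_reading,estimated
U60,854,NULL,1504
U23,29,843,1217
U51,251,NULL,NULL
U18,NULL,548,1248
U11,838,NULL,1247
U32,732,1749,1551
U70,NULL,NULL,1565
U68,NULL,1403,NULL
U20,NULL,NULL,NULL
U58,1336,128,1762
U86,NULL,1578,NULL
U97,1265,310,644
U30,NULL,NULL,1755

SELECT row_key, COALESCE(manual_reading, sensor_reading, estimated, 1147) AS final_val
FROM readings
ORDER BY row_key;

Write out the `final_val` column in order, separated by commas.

row_key=U11: manual_reading=838 → 838
row_key=U18: manual_reading=NULL, sensor_reading=548 → 548
row_key=U20: manual_reading=NULL, sensor_reading=NULL, estimated=NULL, → literal 1147 → 1147
row_key=U23: manual_reading=29 → 29
row_key=U30: manual_reading=NULL, sensor_reading=NULL, estimated=1755 → 1755
row_key=U32: manual_reading=732 → 732
row_key=U51: manual_reading=251 → 251
row_key=U58: manual_reading=1336 → 1336
row_key=U60: manual_reading=854 → 854
row_key=U68: manual_reading=NULL, sensor_reading=1403 → 1403
row_key=U70: manual_reading=NULL, sensor_reading=NULL, estimated=1565 → 1565
row_key=U86: manual_reading=NULL, sensor_reading=1578 → 1578
row_key=U97: manual_reading=1265 → 1265

838, 548, 1147, 29, 1755, 732, 251, 1336, 854, 1403, 1565, 1578, 1265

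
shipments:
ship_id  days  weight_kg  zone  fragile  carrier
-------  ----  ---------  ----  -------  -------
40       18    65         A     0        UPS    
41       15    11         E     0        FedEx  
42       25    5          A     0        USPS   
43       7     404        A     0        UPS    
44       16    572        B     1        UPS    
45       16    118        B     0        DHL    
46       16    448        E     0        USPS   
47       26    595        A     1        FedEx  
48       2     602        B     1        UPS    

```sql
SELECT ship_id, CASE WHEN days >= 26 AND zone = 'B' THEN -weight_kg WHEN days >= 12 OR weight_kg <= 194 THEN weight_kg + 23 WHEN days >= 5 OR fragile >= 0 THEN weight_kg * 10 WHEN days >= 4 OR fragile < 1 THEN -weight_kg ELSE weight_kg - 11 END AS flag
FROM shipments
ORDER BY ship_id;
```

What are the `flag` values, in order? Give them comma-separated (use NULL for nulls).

88, 34, 28, 4040, 595, 141, 471, 618, 6020

ship_id=40: days >= 12 OR weight_kg <= 194 → 88
ship_id=41: days >= 12 OR weight_kg <= 194 → 34
ship_id=42: days >= 12 OR weight_kg <= 194 → 28
ship_id=43: days >= 5 OR fragile >= 0 → 4040
ship_id=44: days >= 12 OR weight_kg <= 194 → 595
ship_id=45: days >= 12 OR weight_kg <= 194 → 141
ship_id=46: days >= 12 OR weight_kg <= 194 → 471
ship_id=47: days >= 12 OR weight_kg <= 194 → 618
ship_id=48: days >= 5 OR fragile >= 0 → 6020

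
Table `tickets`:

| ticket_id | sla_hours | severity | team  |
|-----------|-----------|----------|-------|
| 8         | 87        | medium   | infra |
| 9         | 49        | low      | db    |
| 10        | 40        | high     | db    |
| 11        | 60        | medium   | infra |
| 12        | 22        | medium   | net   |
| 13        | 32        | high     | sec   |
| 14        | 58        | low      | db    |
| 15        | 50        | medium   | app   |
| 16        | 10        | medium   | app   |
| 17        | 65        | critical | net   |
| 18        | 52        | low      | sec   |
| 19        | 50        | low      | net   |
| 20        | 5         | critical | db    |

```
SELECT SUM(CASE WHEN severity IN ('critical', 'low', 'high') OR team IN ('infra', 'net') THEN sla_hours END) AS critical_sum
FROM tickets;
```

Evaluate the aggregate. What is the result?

520

ticket_id=8: ✓ → 87
ticket_id=9: ✓ → 49
ticket_id=10: ✓ → 40
ticket_id=11: ✓ → 60
ticket_id=12: ✓ → 22
ticket_id=13: ✓ → 32
ticket_id=14: ✓ → 58
ticket_id=15: ✗
ticket_id=16: ✗
ticket_id=17: ✓ → 65
ticket_id=18: ✓ → 52
ticket_id=19: ✓ → 50
ticket_id=20: ✓ → 5
critical_sum = 87 + 49 + 40 + 60 + 22 + 32 + 58 + 65 + 52 + 50 + 5 = 520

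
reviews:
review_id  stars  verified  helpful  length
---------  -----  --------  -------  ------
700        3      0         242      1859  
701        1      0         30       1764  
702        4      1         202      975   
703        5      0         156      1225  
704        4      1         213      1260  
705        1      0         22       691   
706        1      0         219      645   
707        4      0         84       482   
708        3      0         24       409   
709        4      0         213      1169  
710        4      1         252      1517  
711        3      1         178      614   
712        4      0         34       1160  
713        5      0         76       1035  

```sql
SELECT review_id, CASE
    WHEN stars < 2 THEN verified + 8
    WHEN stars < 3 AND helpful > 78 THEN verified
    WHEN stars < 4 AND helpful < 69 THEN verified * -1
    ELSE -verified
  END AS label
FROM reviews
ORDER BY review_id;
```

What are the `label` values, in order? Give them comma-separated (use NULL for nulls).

0, 8, -1, 0, -1, 8, 8, 0, 0, 0, -1, -1, 0, 0

review_id=700: ELSE → 0
review_id=701: stars < 2 → 8
review_id=702: ELSE → -1
review_id=703: ELSE → 0
review_id=704: ELSE → -1
review_id=705: stars < 2 → 8
review_id=706: stars < 2 → 8
review_id=707: ELSE → 0
review_id=708: stars < 4 AND helpful < 69 → 0
review_id=709: ELSE → 0
review_id=710: ELSE → -1
review_id=711: ELSE → -1
review_id=712: ELSE → 0
review_id=713: ELSE → 0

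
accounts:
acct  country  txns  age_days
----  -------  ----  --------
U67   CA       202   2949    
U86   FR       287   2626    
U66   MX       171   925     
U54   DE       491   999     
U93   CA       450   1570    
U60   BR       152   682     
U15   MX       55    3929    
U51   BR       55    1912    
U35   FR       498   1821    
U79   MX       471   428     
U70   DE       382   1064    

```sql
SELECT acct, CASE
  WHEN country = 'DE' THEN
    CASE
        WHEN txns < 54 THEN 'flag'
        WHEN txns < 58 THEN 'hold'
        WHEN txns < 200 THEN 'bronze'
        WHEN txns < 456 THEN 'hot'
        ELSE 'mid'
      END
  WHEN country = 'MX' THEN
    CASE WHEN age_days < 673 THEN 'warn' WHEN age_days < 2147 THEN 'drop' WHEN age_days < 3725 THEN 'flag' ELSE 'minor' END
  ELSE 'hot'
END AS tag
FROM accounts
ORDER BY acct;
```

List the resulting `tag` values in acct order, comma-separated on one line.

acct=U15: country='MX' → inner[ELSE] → minor
acct=U35: country='FR' → outer ELSE → hot
acct=U51: country='BR' → outer ELSE → hot
acct=U54: country='DE' → inner[ELSE] → mid
acct=U60: country='BR' → outer ELSE → hot
acct=U66: country='MX' → inner[age_days < 2147] → drop
acct=U67: country='CA' → outer ELSE → hot
acct=U70: country='DE' → inner[txns < 456] → hot
acct=U79: country='MX' → inner[age_days < 673] → warn
acct=U86: country='FR' → outer ELSE → hot
acct=U93: country='CA' → outer ELSE → hot

minor, hot, hot, mid, hot, drop, hot, hot, warn, hot, hot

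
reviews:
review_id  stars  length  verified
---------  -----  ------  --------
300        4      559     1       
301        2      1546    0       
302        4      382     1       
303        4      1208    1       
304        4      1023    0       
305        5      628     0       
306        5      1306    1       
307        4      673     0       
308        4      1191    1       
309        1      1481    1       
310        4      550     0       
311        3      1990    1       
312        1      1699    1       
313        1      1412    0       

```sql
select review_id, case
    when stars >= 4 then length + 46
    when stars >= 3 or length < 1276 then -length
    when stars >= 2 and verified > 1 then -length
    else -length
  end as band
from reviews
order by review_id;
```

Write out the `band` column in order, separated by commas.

605, -1546, 428, 1254, 1069, 674, 1352, 719, 1237, -1481, 596, -1990, -1699, -1412

review_id=300: stars >= 4 → 605
review_id=301: ELSE → -1546
review_id=302: stars >= 4 → 428
review_id=303: stars >= 4 → 1254
review_id=304: stars >= 4 → 1069
review_id=305: stars >= 4 → 674
review_id=306: stars >= 4 → 1352
review_id=307: stars >= 4 → 719
review_id=308: stars >= 4 → 1237
review_id=309: ELSE → -1481
review_id=310: stars >= 4 → 596
review_id=311: stars >= 3 or length < 1276 → -1990
review_id=312: ELSE → -1699
review_id=313: ELSE → -1412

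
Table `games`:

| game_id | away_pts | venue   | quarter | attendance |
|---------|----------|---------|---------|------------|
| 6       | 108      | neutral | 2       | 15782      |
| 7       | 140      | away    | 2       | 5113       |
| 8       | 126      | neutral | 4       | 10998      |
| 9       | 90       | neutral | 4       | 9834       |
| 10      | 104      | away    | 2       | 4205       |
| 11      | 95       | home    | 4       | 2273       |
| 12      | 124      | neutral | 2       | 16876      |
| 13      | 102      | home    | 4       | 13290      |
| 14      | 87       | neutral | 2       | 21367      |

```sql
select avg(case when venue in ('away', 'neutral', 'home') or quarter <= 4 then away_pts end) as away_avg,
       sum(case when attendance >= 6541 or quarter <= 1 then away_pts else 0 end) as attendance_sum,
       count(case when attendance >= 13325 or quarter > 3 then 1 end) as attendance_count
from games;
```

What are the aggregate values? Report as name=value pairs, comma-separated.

[away_avg: venue in ('away', 'neutral', 'home') or quarter <= 4]
game_id=6: ✓ → 108
game_id=7: ✓ → 140
game_id=8: ✓ → 126
game_id=9: ✓ → 90
game_id=10: ✓ → 104
game_id=11: ✓ → 95
game_id=12: ✓ → 124
game_id=13: ✓ → 102
game_id=14: ✓ → 87
away_avg = (108 + 140 + 126 + 90 + 104 + 95 + 124 + 102 + 87) / 9 = 108.4444444444
—
[attendance_sum: attendance >= 6541 or quarter <= 1]
game_id=6: ✓ → 108
game_id=7: ✗
game_id=8: ✓ → 126
game_id=9: ✓ → 90
game_id=10: ✗
game_id=11: ✗
game_id=12: ✓ → 124
game_id=13: ✓ → 102
game_id=14: ✓ → 87
attendance_sum = 108 + 126 + 90 + 124 + 102 + 87 = 637
—
[attendance_count: attendance >= 13325 or quarter > 3]
game_id=6: ✓ → 1
game_id=7: ✗
game_id=8: ✓ → 1
game_id=9: ✓ → 1
game_id=10: ✗
game_id=11: ✓ → 1
game_id=12: ✓ → 1
game_id=13: ✓ → 1
game_id=14: ✓ → 1
attendance_count = COUNT(1, 1, 1, 1, 1, 1, 1) = 7

away_avg=108.4444444444, attendance_sum=637, attendance_count=7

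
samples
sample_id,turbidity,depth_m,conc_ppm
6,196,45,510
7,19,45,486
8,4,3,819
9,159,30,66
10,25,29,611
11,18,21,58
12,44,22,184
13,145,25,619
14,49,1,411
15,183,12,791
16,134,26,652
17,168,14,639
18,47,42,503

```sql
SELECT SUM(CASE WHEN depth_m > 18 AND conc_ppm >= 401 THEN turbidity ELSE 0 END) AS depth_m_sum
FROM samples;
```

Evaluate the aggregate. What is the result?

sample_id=6: ✓ → 196
sample_id=7: ✓ → 19
sample_id=8: ✗
sample_id=9: ✗
sample_id=10: ✓ → 25
sample_id=11: ✗
sample_id=12: ✗
sample_id=13: ✓ → 145
sample_id=14: ✗
sample_id=15: ✗
sample_id=16: ✓ → 134
sample_id=17: ✗
sample_id=18: ✓ → 47
depth_m_sum = 196 + 19 + 25 + 145 + 134 + 47 = 566

566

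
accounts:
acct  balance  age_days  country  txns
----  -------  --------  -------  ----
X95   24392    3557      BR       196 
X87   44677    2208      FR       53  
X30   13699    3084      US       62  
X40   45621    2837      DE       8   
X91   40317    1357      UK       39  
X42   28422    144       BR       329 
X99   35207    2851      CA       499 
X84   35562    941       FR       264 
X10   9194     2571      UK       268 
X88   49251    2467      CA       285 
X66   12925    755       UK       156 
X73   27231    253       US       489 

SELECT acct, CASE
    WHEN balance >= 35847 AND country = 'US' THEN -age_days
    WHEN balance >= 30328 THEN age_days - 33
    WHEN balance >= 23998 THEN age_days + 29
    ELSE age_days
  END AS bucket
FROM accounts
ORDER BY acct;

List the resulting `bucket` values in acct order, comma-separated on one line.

2571, 3084, 2804, 173, 755, 282, 908, 2175, 2434, 1324, 3586, 2818

acct=X10: ELSE → 2571
acct=X30: ELSE → 3084
acct=X40: balance >= 30328 → 2804
acct=X42: balance >= 23998 → 173
acct=X66: ELSE → 755
acct=X73: balance >= 23998 → 282
acct=X84: balance >= 30328 → 908
acct=X87: balance >= 30328 → 2175
acct=X88: balance >= 30328 → 2434
acct=X91: balance >= 30328 → 1324
acct=X95: balance >= 23998 → 3586
acct=X99: balance >= 30328 → 2818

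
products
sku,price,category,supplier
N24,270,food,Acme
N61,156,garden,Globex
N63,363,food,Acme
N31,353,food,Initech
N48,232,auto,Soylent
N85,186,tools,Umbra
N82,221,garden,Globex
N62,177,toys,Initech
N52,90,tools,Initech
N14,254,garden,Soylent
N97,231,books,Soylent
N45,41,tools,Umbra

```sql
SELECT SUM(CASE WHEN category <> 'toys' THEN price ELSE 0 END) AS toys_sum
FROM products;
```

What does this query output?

sku=N24: ✓ → 270
sku=N61: ✓ → 156
sku=N63: ✓ → 363
sku=N31: ✓ → 353
sku=N48: ✓ → 232
sku=N85: ✓ → 186
sku=N82: ✓ → 221
sku=N62: ✗
sku=N52: ✓ → 90
sku=N14: ✓ → 254
sku=N97: ✓ → 231
sku=N45: ✓ → 41
toys_sum = 270 + 156 + 363 + 353 + 232 + 186 + 221 + 90 + 254 + 231 + 41 = 2397

2397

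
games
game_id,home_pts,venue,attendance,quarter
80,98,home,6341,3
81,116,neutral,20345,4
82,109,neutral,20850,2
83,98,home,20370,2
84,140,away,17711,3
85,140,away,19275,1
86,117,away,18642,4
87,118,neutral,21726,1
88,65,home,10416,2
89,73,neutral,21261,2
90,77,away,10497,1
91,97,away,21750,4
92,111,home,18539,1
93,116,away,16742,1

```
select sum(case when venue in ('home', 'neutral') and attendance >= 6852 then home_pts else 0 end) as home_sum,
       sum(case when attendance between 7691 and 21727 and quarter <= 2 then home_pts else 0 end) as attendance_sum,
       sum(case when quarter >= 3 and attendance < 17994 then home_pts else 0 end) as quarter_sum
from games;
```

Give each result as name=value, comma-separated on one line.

[home_sum: venue in ('home', 'neutral') and attendance >= 6852]
game_id=80: ✗
game_id=81: ✓ → 116
game_id=82: ✓ → 109
game_id=83: ✓ → 98
game_id=84: ✗
game_id=85: ✗
game_id=86: ✗
game_id=87: ✓ → 118
game_id=88: ✓ → 65
game_id=89: ✓ → 73
game_id=90: ✗
game_id=91: ✗
game_id=92: ✓ → 111
game_id=93: ✗
home_sum = 116 + 109 + 98 + 118 + 65 + 73 + 111 = 690
—
[attendance_sum: attendance between 7691 and 21727 and quarter <= 2]
game_id=80: ✗
game_id=81: ✗
game_id=82: ✓ → 109
game_id=83: ✓ → 98
game_id=84: ✗
game_id=85: ✓ → 140
game_id=86: ✗
game_id=87: ✓ → 118
game_id=88: ✓ → 65
game_id=89: ✓ → 73
game_id=90: ✓ → 77
game_id=91: ✗
game_id=92: ✓ → 111
game_id=93: ✓ → 116
attendance_sum = 109 + 98 + 140 + 118 + 65 + 73 + 77 + 111 + 116 = 907
—
[quarter_sum: quarter >= 3 and attendance < 17994]
game_id=80: ✓ → 98
game_id=81: ✗
game_id=82: ✗
game_id=83: ✗
game_id=84: ✓ → 140
game_id=85: ✗
game_id=86: ✗
game_id=87: ✗
game_id=88: ✗
game_id=89: ✗
game_id=90: ✗
game_id=91: ✗
game_id=92: ✗
game_id=93: ✗
quarter_sum = 98 + 140 = 238

home_sum=690, attendance_sum=907, quarter_sum=238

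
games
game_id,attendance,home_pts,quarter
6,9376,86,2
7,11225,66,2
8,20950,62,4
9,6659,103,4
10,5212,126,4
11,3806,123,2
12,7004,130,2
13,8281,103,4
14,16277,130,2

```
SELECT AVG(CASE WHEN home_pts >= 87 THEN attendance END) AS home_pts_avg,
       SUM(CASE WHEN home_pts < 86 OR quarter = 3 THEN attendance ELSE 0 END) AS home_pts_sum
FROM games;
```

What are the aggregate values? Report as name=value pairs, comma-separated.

home_pts_avg=7873.1666666667, home_pts_sum=32175

[home_pts_avg: home_pts >= 87]
game_id=6: ✗
game_id=7: ✗
game_id=8: ✗
game_id=9: ✓ → 6659
game_id=10: ✓ → 5212
game_id=11: ✓ → 3806
game_id=12: ✓ → 7004
game_id=13: ✓ → 8281
game_id=14: ✓ → 16277
home_pts_avg = (6659 + 5212 + 3806 + 7004 + 8281 + 16277) / 6 = 7873.1666666667
—
[home_pts_sum: home_pts < 86 OR quarter = 3]
game_id=6: ✗
game_id=7: ✓ → 11225
game_id=8: ✓ → 20950
game_id=9: ✗
game_id=10: ✗
game_id=11: ✗
game_id=12: ✗
game_id=13: ✗
game_id=14: ✗
home_pts_sum = 11225 + 20950 = 32175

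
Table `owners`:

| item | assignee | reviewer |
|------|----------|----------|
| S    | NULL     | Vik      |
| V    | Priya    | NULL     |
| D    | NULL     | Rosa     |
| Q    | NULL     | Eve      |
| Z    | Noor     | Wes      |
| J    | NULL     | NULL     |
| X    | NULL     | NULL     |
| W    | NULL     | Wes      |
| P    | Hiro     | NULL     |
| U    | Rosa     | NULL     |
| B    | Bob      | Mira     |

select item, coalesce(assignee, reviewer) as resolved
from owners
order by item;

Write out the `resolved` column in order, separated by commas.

Bob, Rosa, NULL, Hiro, Eve, Vik, Rosa, Priya, Wes, NULL, Noor

item=B: assignee=Bob → Bob
item=D: assignee=NULL, reviewer=Rosa → Rosa
item=J: assignee=NULL, reviewer=NULL (all NULL) → NULL
item=P: assignee=Hiro → Hiro
item=Q: assignee=NULL, reviewer=Eve → Eve
item=S: assignee=NULL, reviewer=Vik → Vik
item=U: assignee=Rosa → Rosa
item=V: assignee=Priya → Priya
item=W: assignee=NULL, reviewer=Wes → Wes
item=X: assignee=NULL, reviewer=NULL (all NULL) → NULL
item=Z: assignee=Noor → Noor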